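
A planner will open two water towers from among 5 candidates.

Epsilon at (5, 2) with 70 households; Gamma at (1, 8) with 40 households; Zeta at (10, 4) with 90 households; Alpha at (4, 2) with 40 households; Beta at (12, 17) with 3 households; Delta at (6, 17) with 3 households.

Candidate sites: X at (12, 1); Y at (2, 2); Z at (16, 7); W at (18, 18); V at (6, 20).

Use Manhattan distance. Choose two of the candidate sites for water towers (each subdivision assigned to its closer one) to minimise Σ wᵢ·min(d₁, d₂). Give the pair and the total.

Evaluate every pair (each demand assigned to the nearer of the two):
  {X, Y}: total = 1125
  {Y, Z}: total = 1479
  {Y, V}: total = 1506
  {Y, W}: total = 1530
  {X, V}: total = 2086
  {X, Z}: total = 2112
  {X, W}: total = 2150
  {Z, V}: total = 3286
  {Z, W}: total = 3310
  {W, V}: total = 4640
Best pair: {X, Y} with total 1125.

{X, Y}, total 1125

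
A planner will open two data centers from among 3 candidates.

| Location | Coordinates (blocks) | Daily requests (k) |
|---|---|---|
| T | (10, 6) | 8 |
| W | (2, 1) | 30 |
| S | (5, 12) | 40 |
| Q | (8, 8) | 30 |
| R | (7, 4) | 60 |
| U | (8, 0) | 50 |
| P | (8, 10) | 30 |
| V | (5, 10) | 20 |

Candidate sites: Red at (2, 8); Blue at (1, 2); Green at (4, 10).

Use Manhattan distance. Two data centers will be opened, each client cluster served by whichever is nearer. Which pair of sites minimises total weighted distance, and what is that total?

{Blue, Green}, total 1510

Evaluate every pair (each demand assigned to the nearer of the two):
  {Blue, Green}: total = 1510
  {Red, Blue}: total = 1870
  {Red, Green}: total = 1970
Best pair: {Blue, Green} with total 1510.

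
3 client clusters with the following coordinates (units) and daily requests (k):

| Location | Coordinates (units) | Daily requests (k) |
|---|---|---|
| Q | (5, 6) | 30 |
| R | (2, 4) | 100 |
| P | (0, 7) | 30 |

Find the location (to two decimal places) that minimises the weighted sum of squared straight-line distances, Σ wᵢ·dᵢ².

(2.19, 4.94)

The minimiser of Σwᵢ‖p−pᵢ‖² is the weighted centroid p* = (Σwᵢpᵢ)/(Σwᵢ).
Σwᵢ = 160.
Σwᵢxᵢ = 30·5 + 100·2 + 30·0 = 350.
Σwᵢyᵢ = 30·6 + 100·4 + 30·7 = 790.
x* = 350/160 = 2.19, y* = 790/160 = 4.94.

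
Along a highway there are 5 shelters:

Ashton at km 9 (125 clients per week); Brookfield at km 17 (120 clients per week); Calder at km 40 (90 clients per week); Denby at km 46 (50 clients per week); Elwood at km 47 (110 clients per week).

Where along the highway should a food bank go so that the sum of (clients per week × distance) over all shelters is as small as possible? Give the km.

x = 40

For a sum of weighted absolute distances on a line, the optimum is the weighted median (not the mean). Total weight W = 495; half-weight = 247.5.
Sort by position and accumulate weight:
  km 9 (Ashton, w=125) → cum 125
  km 17 (Brookfield, w=120) → cum 245
  km 40 (Calder, w=90) → cum 335  ≥ 247.5 → median here
  km 46 (Denby, w=50) → cum 385
  km 47 (Elwood, w=110) → cum 495
Optimal location: km 40.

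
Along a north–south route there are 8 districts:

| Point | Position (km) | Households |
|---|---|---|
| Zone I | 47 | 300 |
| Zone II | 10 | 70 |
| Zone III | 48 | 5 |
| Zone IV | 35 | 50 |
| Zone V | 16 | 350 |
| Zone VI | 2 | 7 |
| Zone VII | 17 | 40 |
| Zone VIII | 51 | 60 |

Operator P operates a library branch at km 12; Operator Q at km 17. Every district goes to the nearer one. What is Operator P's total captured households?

77

The indifferent point is the midpoint (12+17)/2 = 14.5; districts left of it (closer to Operator P at 12) go to Operator P, those right go to Operator Q.
  Zone VI at 2 (w=7) → Operator P
  Zone II at 10 (w=70) → Operator P
  Zone V at 16 (w=350) → Operator Q
  Zone VII at 17 (w=40) → Operator Q
  Zone IV at 35 (w=50) → Operator Q
  Zone I at 47 (w=300) → Operator Q
  Zone III at 48 (w=5) → Operator Q
  Zone VIII at 51 (w=60) → Operator Q
Operator P captures 77; Operator Q captures 805.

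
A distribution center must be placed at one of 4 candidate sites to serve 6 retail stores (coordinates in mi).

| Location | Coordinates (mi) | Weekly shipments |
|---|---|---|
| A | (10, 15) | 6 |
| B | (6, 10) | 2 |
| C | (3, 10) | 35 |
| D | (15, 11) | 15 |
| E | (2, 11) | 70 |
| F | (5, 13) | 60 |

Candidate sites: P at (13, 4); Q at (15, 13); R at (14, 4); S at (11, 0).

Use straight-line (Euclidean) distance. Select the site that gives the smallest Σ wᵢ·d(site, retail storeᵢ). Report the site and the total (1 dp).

Q, total 2034.9 mi

Total weighted distance at each candidate:
  P (13, 4): total = 2239.4
  Q (15, 13): total = 2034.9
  R (14, 4): total = 2371.0
  S (11, 0): total = 2590.3
Minimum is at Q with total 2034.9 mi.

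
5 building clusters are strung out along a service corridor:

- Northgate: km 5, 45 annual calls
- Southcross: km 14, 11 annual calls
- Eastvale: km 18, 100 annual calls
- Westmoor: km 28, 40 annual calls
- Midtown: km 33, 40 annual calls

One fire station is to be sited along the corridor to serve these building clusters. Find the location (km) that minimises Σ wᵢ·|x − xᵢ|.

For a sum of weighted absolute distances on a line, the optimum is the weighted median (not the mean). Total weight W = 236; half-weight = 118.
Sort by position and accumulate weight:
  km 5 (Northgate, w=45) → cum 45
  km 14 (Southcross, w=11) → cum 56
  km 18 (Eastvale, w=100) → cum 156  ≥ 118 → median here
  km 28 (Westmoor, w=40) → cum 196
  km 33 (Midtown, w=40) → cum 236
Optimal location: km 18.

x = 18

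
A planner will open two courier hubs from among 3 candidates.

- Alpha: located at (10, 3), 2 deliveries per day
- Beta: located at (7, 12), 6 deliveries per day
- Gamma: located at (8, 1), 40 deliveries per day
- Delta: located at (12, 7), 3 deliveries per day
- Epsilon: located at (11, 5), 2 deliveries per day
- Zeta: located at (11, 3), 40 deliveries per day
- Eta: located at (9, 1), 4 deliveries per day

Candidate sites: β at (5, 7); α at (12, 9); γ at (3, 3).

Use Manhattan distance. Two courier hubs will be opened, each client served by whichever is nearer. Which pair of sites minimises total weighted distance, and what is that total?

Evaluate every pair (each demand assigned to the nearer of the two):
  {α, γ}: total = 670
  {β, γ}: total = 725
  {β, α}: total = 754
Best pair: {α, γ} with total 670.

{α, γ}, total 670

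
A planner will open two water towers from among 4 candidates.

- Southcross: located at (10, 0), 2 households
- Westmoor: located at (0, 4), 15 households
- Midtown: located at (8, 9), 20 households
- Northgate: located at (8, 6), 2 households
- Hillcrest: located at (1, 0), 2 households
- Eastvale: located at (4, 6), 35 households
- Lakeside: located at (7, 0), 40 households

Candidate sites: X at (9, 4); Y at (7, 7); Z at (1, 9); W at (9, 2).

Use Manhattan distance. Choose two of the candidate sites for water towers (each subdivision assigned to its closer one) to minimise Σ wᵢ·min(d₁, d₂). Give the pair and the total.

Evaluate every pair (each demand assigned to the nearer of the two):
  {Y, W}: total = 540
  {Y, Z}: total = 612
  {X, Y}: total = 613
  {Z, W}: total = 634
  {X, W}: total = 692
  {X, Z}: total = 694
Best pair: {Y, W} with total 540.

{Y, W}, total 540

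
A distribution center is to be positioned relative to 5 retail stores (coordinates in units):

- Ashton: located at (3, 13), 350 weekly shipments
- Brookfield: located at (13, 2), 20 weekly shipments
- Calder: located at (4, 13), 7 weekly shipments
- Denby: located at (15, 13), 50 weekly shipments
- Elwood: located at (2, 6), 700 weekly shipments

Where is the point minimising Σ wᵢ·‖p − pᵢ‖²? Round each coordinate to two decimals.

(3.09, 8.46)

The minimiser of Σwᵢ‖p−pᵢ‖² is the weighted centroid p* = (Σwᵢpᵢ)/(Σwᵢ).
Σwᵢ = 1127.
Σwᵢxᵢ = 350·3 + 20·13 + 7·4 + 50·15 + 700·2 = 3488.
Σwᵢyᵢ = 350·13 + 20·2 + 7·13 + 50·13 + 700·6 = 9531.
x* = 3488/1127 = 3.09, y* = 9531/1127 = 8.46.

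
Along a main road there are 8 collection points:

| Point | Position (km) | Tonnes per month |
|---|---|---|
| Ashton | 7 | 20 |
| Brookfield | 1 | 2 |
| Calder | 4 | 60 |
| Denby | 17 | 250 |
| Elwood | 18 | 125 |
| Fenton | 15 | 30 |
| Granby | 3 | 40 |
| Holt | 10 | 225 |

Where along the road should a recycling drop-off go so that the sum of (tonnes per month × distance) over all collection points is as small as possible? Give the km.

x = 15

For a sum of weighted absolute distances on a line, the optimum is the weighted median (not the mean). Total weight W = 752; half-weight = 376.
Sort by position and accumulate weight:
  km 1 (Brookfield, w=2) → cum 2
  km 3 (Granby, w=40) → cum 42
  km 4 (Calder, w=60) → cum 102
  km 7 (Ashton, w=20) → cum 122
  km 10 (Holt, w=225) → cum 347
  km 15 (Fenton, w=30) → cum 377  ≥ 376 → median here
  km 17 (Denby, w=250) → cum 627
  km 18 (Elwood, w=125) → cum 752
Optimal location: km 15.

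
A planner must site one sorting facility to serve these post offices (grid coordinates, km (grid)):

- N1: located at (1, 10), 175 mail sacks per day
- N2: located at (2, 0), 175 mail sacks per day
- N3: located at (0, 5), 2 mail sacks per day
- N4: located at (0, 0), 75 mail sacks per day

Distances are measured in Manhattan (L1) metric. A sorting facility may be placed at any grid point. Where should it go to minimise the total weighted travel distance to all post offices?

Manhattan distance separates: Σwᵢ(|x−xᵢ|+|y−yᵢ|) = Σwᵢ|x−xᵢ| + Σwᵢ|y−yᵢ|, so x and y are optimised independently as 1-D weighted medians.
Total weight W = 427; half = 213.5.
x-coordinate, sorted with cumulative weight:
  x=0 (N3, w=2) cum 2
  x=0 (N4, w=75) cum 77
  x=1 (N1, w=175) cum 252  ← median
  x=2 (N2, w=175) cum 427
⇒ x* = 1
y-coordinate, sorted with cumulative weight:
  y=0 (N2, w=175) cum 175
  y=0 (N4, w=75) cum 250  ← median
  y=5 (N3, w=2) cum 252
  y=10 (N1, w=175) cum 427
⇒ y* = 0

(1, 0)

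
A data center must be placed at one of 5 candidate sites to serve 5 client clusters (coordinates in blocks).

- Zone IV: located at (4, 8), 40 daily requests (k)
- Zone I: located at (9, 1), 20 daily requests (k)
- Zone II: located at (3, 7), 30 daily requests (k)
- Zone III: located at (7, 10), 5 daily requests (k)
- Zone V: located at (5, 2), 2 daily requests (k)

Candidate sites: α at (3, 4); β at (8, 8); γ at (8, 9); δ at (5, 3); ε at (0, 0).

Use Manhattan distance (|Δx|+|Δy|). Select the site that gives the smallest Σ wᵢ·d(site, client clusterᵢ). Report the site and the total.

α, total 528 blocks

Total weighted distance at each candidate:
  α (3, 4): total = 528
  β (8, 8): total = 533
  γ (8, 9): total = 620
  δ (5, 3): total = 587
  ε (0, 0): total = 1079
Minimum is at α with total 528 blocks.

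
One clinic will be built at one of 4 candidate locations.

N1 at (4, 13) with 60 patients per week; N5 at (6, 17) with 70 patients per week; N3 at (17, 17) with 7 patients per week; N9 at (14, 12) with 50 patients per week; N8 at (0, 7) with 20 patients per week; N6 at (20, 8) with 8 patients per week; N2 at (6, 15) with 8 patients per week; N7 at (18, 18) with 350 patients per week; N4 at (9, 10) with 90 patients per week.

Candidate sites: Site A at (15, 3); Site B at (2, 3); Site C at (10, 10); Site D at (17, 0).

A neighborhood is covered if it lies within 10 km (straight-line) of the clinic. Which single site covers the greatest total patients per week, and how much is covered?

Coverage radius r = 10 km; a point is covered iff (Δx)²+(Δy)² ≤ 10² = 100.
  Site A (15, 3): covers {N9, N6, N4} → 148
  Site B (2, 3): covers {N8, N4} → 110
  Site C (10, 10): covers {N1, N5, N3, N9, N2, N4} → 285
  Site D (17, 0): covers {N6} → 8
Maximum coverage at Site C: 285 patients per week.

Site C, covering 285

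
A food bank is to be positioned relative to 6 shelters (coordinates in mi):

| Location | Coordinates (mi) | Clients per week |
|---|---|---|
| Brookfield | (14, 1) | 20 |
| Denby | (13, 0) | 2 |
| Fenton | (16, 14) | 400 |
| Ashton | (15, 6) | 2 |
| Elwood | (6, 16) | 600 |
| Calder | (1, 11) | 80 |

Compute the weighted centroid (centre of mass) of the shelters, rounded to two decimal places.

(9.43, 14.59)

The minimiser of Σwᵢ‖p−pᵢ‖² is the weighted centroid p* = (Σwᵢpᵢ)/(Σwᵢ).
Σwᵢ = 1104.
Σwᵢxᵢ = 20·14 + 2·13 + 400·16 + 2·15 + 600·6 + 80·1 = 10416.
Σwᵢyᵢ = 20·1 + 2·0 + 400·14 + 2·6 + 600·16 + 80·11 = 16112.
x* = 10416/1104 = 9.43, y* = 16112/1104 = 14.59.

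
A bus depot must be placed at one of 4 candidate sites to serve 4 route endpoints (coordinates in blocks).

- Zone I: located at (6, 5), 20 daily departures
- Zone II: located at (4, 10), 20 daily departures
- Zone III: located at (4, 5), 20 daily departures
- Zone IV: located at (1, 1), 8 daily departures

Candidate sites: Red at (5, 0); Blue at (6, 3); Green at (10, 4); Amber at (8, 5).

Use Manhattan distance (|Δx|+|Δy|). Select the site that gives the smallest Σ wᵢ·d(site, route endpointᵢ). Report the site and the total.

Total weighted distance at each candidate:
  Red (5, 0): total = 500
  Blue (6, 3): total = 356
  Green (10, 4): total = 576
  Amber (8, 5): total = 388
Minimum is at Blue with total 356 blocks.

Blue, total 356 blocks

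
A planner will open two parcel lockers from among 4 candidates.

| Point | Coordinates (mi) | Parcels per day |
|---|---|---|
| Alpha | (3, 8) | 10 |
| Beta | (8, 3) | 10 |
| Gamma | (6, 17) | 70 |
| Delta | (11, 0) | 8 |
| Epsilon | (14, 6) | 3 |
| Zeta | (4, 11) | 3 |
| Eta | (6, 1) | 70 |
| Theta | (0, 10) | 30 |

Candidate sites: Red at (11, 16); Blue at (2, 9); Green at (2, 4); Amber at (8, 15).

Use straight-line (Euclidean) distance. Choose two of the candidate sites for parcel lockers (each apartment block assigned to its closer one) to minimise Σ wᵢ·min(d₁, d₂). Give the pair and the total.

Evaluate every pair (each demand assigned to the nearer of the two):
  {Green, Amber}: total = 968.0
  {Red, Green}: total = 1130.7
  {Blue, Amber}: total = 1132.9
  {Blue, Green}: total = 1241.9
  {Red, Blue}: total = 1290.7
  {Red, Amber}: total = 1847.7
Best pair: {Green, Amber} with total 968.0.

{Green, Amber}, total 968.0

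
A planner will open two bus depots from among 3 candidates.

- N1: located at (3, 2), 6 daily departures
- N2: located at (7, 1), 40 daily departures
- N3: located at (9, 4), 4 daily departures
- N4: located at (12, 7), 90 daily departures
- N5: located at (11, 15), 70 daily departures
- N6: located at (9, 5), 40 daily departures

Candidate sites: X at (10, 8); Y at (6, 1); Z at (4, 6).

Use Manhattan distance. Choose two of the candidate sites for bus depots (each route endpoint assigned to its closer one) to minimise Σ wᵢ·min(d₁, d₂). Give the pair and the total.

{X, Y}, total 1074

Evaluate every pair (each demand assigned to the nearer of the two):
  {X, Y}: total = 1074
  {X, Z}: total = 1360
  {Y, Z}: total = 2258
Best pair: {X, Y} with total 1074.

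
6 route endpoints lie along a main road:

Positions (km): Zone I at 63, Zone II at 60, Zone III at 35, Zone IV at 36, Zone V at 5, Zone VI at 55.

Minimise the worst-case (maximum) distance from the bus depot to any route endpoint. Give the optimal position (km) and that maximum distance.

location 34, max distance 29

The 1-center on a line is the midpoint of the two extreme points: leftmost at 5, rightmost at 63.
Optimal location = (5 + 63)/2 = 34; maximum distance = (63 − 5)/2 = 29.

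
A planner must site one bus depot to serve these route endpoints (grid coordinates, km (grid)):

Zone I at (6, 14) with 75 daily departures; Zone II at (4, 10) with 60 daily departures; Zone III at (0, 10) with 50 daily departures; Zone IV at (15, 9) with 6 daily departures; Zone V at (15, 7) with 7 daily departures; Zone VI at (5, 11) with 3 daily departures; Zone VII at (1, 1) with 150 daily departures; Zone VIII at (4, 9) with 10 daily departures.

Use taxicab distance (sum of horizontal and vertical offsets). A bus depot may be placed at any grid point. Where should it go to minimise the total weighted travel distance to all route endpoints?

Manhattan distance separates: Σwᵢ(|x−xᵢ|+|y−yᵢ|) = Σwᵢ|x−xᵢ| + Σwᵢ|y−yᵢ|, so x and y are optimised independently as 1-D weighted medians.
Total weight W = 361; half = 180.5.
x-coordinate, sorted with cumulative weight:
  x=0 (Zone III, w=50) cum 50
  x=1 (Zone VII, w=150) cum 200  ← median
  x=4 (Zone II, w=60) cum 260
  x=4 (Zone VIII, w=10) cum 270
  x=5 (Zone VI, w=3) cum 273
  x=6 (Zone I, w=75) cum 348
  x=15 (Zone IV, w=6) cum 354
  x=15 (Zone V, w=7) cum 361
⇒ x* = 1
y-coordinate, sorted with cumulative weight:
  y=1 (Zone VII, w=150) cum 150
  y=7 (Zone V, w=7) cum 157
  y=9 (Zone IV, w=6) cum 163
  y=9 (Zone VIII, w=10) cum 173
  y=10 (Zone II, w=60) cum 233  ← median
  y=10 (Zone III, w=50) cum 283
  y=11 (Zone VI, w=3) cum 286
  y=14 (Zone I, w=75) cum 361
⇒ y* = 10

(1, 10)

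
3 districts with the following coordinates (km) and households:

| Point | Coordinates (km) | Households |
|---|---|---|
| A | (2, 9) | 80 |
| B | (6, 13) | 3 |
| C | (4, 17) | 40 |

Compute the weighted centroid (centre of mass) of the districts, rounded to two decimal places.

(2.75, 11.70)

The minimiser of Σwᵢ‖p−pᵢ‖² is the weighted centroid p* = (Σwᵢpᵢ)/(Σwᵢ).
Σwᵢ = 123.
Σwᵢxᵢ = 80·2 + 3·6 + 40·4 = 338.
Σwᵢyᵢ = 80·9 + 3·13 + 40·17 = 1439.
x* = 338/123 = 2.75, y* = 1439/123 = 11.70.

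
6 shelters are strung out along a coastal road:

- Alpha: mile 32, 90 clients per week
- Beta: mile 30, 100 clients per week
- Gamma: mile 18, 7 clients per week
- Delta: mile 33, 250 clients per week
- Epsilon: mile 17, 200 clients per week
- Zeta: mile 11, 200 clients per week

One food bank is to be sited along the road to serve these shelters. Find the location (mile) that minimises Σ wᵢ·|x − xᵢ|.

For a sum of weighted absolute distances on a line, the optimum is the weighted median (not the mean). Total weight W = 847; half-weight = 423.5.
Sort by position and accumulate weight:
  mile 11 (Zeta, w=200) → cum 200
  mile 17 (Epsilon, w=200) → cum 400
  mile 18 (Gamma, w=7) → cum 407
  mile 30 (Beta, w=100) → cum 507  ≥ 423.5 → median here
  mile 32 (Alpha, w=90) → cum 597
  mile 33 (Delta, w=250) → cum 847
Optimal location: mile 30.

x = 30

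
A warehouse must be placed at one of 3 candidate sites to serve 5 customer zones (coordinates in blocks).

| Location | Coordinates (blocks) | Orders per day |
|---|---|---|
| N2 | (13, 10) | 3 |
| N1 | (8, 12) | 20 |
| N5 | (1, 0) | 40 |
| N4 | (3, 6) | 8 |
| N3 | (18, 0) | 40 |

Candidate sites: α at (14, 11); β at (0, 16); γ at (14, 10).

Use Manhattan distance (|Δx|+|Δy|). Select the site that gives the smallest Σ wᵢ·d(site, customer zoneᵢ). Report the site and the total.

Total weighted distance at each candidate:
  α (14, 11): total = 1834
  β (0, 16): total = 2441
  γ (14, 10): total = 1763
Minimum is at γ with total 1763 blocks.

γ, total 1763 blocks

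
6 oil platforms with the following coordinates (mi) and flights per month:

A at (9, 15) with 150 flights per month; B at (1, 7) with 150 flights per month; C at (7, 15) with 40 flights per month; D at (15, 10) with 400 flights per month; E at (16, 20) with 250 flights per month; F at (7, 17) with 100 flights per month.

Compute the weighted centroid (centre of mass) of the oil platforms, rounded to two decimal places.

(11.45, 13.39)

The minimiser of Σwᵢ‖p−pᵢ‖² is the weighted centroid p* = (Σwᵢpᵢ)/(Σwᵢ).
Σwᵢ = 1090.
Σwᵢxᵢ = 150·9 + 150·1 + 40·7 + 400·15 + 250·16 + 100·7 = 12480.
Σwᵢyᵢ = 150·15 + 150·7 + 40·15 + 400·10 + 250·20 + 100·17 = 14600.
x* = 12480/1090 = 11.45, y* = 14600/1090 = 13.39.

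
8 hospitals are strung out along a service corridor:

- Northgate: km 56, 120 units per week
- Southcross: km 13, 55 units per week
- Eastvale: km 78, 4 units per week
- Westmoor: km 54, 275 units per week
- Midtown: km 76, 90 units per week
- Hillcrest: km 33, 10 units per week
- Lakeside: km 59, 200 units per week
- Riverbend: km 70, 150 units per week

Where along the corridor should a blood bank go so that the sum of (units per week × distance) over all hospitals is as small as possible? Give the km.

x = 56

For a sum of weighted absolute distances on a line, the optimum is the weighted median (not the mean). Total weight W = 904; half-weight = 452.
Sort by position and accumulate weight:
  km 13 (Southcross, w=55) → cum 55
  km 33 (Hillcrest, w=10) → cum 65
  km 54 (Westmoor, w=275) → cum 340
  km 56 (Northgate, w=120) → cum 460  ≥ 452 → median here
  km 59 (Lakeside, w=200) → cum 660
  km 70 (Riverbend, w=150) → cum 810
  km 76 (Midtown, w=90) → cum 900
  km 78 (Eastvale, w=4) → cum 904
Optimal location: km 56.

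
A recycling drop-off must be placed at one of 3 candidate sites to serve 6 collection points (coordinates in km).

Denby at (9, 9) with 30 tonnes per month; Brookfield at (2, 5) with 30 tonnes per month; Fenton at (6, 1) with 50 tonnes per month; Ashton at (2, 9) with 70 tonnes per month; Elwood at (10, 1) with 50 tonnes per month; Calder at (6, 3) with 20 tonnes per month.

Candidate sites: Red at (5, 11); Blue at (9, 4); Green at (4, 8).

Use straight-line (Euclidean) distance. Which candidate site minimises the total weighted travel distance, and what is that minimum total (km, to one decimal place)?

Green, total 1350.3 km

Total weighted distance at each candidate:
  Red (5, 11): total = 1810.6
  Blue (9, 4): total = 1397.8
  Green (4, 8): total = 1350.3
Minimum is at Green with total 1350.3 km.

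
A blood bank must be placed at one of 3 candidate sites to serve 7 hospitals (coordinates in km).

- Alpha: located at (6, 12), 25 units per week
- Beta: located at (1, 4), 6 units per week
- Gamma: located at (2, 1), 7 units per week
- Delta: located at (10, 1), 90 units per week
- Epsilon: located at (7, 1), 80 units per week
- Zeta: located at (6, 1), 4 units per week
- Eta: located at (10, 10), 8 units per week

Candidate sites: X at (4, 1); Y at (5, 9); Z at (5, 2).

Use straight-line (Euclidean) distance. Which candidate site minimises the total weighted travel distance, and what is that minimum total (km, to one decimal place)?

Total weighted distance at each candidate:
  X (4, 1): total = 1193.5
  Y (5, 9): total = 1759.1
  Z (5, 2): total = 1019.1
Minimum is at Z with total 1019.1 km.

Z, total 1019.1 km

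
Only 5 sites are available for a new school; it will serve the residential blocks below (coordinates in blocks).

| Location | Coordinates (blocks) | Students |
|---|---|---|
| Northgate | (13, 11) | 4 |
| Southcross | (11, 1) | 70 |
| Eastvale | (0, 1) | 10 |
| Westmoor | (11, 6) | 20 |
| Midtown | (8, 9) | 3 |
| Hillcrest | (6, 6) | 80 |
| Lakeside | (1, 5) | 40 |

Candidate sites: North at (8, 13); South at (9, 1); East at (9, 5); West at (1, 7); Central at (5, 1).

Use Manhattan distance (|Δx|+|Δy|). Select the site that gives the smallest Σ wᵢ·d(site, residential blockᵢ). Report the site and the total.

East, total 1305 blocks

Total weighted distance at each candidate:
  North (8, 13): total = 2810
  South (9, 1): total = 1573
  East (9, 5): total = 1305
  West (1, 7): total = 2061
  Central (5, 1): total = 1595
Minimum is at East with total 1305 blocks.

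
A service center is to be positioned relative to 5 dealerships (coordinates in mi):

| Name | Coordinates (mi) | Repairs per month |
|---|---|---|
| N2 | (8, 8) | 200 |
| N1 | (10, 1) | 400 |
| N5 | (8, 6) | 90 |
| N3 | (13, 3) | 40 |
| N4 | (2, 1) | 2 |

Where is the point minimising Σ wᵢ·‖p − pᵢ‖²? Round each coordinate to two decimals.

(9.35, 3.64)

The minimiser of Σwᵢ‖p−pᵢ‖² is the weighted centroid p* = (Σwᵢpᵢ)/(Σwᵢ).
Σwᵢ = 732.
Σwᵢxᵢ = 200·8 + 400·10 + 90·8 + 40·13 + 2·2 = 6844.
Σwᵢyᵢ = 200·8 + 400·1 + 90·6 + 40·3 + 2·1 = 2662.
x* = 6844/732 = 9.35, y* = 2662/732 = 3.64.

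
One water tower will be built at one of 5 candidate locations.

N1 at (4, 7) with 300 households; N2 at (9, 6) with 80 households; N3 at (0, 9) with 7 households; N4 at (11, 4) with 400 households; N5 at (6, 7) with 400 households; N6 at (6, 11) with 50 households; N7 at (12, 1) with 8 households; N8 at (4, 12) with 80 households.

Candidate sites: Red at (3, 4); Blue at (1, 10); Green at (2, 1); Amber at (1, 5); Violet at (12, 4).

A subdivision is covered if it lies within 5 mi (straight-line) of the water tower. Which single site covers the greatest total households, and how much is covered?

Coverage radius r = 5 mi; a point is covered iff (Δx)²+(Δy)² ≤ 5² = 25.
  Red (3, 4): covers {N1, N5} → 700
  Blue (1, 10): covers {N1, N3, N8} → 387
  Green (2, 1): covers {none} → 0
  Amber (1, 5): covers {N1, N3} → 307
  Violet (12, 4): covers {N2, N4, N7} → 488
Maximum coverage at Red: 700 households.

Red, covering 700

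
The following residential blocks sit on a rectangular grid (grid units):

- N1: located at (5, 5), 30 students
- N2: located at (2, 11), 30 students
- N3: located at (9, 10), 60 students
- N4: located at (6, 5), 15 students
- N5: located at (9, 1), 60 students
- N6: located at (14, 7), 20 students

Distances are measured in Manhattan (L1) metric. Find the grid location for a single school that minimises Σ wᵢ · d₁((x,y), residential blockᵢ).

Manhattan distance separates: Σwᵢ(|x−xᵢ|+|y−yᵢ|) = Σwᵢ|x−xᵢ| + Σwᵢ|y−yᵢ|, so x and y are optimised independently as 1-D weighted medians.
Total weight W = 215; half = 107.5.
x-coordinate, sorted with cumulative weight:
  x=2 (N2, w=30) cum 30
  x=5 (N1, w=30) cum 60
  x=6 (N4, w=15) cum 75
  x=9 (N3, w=60) cum 135  ← median
  x=9 (N5, w=60) cum 195
  x=14 (N6, w=20) cum 215
⇒ x* = 9
y-coordinate, sorted with cumulative weight:
  y=1 (N5, w=60) cum 60
  y=5 (N1, w=30) cum 90
  y=5 (N4, w=15) cum 105
  y=7 (N6, w=20) cum 125  ← median
  y=10 (N3, w=60) cum 185
  y=11 (N2, w=30) cum 215
⇒ y* = 7

(9, 7)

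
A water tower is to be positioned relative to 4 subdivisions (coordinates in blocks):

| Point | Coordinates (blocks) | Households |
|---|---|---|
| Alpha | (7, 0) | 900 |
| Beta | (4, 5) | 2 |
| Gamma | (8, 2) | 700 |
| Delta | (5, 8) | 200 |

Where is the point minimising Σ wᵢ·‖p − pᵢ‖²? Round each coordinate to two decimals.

(7.16, 1.67)

The minimiser of Σwᵢ‖p−pᵢ‖² is the weighted centroid p* = (Σwᵢpᵢ)/(Σwᵢ).
Σwᵢ = 1802.
Σwᵢxᵢ = 900·7 + 2·4 + 700·8 + 200·5 = 12908.
Σwᵢyᵢ = 900·0 + 2·5 + 700·2 + 200·8 = 3010.
x* = 12908/1802 = 7.16, y* = 3010/1802 = 1.67.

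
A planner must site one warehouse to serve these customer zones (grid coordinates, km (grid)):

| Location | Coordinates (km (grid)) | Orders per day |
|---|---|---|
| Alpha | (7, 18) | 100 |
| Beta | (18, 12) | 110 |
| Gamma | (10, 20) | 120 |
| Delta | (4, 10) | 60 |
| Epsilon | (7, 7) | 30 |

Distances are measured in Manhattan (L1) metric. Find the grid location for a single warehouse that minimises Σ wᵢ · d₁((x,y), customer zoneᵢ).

Manhattan distance separates: Σwᵢ(|x−xᵢ|+|y−yᵢ|) = Σwᵢ|x−xᵢ| + Σwᵢ|y−yᵢ|, so x and y are optimised independently as 1-D weighted medians.
Total weight W = 420; half = 210.
x-coordinate, sorted with cumulative weight:
  x=4 (Delta, w=60) cum 60
  x=7 (Alpha, w=100) cum 160
  x=7 (Epsilon, w=30) cum 190
  x=10 (Gamma, w=120) cum 310  ← median
  x=18 (Beta, w=110) cum 420
⇒ x* = 10
y-coordinate, sorted with cumulative weight:
  y=7 (Epsilon, w=30) cum 30
  y=10 (Delta, w=60) cum 90
  y=12 (Beta, w=110) cum 200
  y=18 (Alpha, w=100) cum 300  ← median
  y=20 (Gamma, w=120) cum 420
⇒ y* = 18

(10, 18)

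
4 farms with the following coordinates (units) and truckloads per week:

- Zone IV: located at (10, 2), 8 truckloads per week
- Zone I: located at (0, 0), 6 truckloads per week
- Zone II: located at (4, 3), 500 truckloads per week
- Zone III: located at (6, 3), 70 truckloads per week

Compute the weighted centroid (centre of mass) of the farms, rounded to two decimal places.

(4.28, 2.96)

The minimiser of Σwᵢ‖p−pᵢ‖² is the weighted centroid p* = (Σwᵢpᵢ)/(Σwᵢ).
Σwᵢ = 584.
Σwᵢxᵢ = 8·10 + 6·0 + 500·4 + 70·6 = 2500.
Σwᵢyᵢ = 8·2 + 6·0 + 500·3 + 70·3 = 1726.
x* = 2500/584 = 4.28, y* = 1726/584 = 2.96.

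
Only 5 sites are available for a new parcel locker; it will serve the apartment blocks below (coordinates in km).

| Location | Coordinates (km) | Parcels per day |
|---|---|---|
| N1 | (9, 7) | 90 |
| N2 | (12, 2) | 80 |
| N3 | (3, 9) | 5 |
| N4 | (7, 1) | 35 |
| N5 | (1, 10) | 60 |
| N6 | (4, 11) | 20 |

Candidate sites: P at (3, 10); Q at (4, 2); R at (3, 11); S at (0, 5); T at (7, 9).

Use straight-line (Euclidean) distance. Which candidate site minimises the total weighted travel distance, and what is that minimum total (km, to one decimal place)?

Total weighted distance at each candidate:
  P (3, 10): total = 2065.1
  Q (4, 2): total = 2115.1
  R (3, 11): total = 2208.4
  S (0, 5): total = 2576.6
  T (7, 9): total = 1679.8
Minimum is at T with total 1679.8 km.

T, total 1679.8 km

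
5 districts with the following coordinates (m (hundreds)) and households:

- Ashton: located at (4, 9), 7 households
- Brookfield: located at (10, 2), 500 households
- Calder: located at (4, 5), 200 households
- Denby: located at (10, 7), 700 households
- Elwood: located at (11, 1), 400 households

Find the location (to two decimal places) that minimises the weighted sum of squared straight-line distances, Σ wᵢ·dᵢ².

The minimiser of Σwᵢ‖p−pᵢ‖² is the weighted centroid p* = (Σwᵢpᵢ)/(Σwᵢ).
Σwᵢ = 1807.
Σwᵢxᵢ = 7·4 + 500·10 + 200·4 + 700·10 + 400·11 = 17228.
Σwᵢyᵢ = 7·9 + 500·2 + 200·5 + 700·7 + 400·1 = 7363.
x* = 17228/1807 = 9.53, y* = 7363/1807 = 4.07.

(9.53, 4.07)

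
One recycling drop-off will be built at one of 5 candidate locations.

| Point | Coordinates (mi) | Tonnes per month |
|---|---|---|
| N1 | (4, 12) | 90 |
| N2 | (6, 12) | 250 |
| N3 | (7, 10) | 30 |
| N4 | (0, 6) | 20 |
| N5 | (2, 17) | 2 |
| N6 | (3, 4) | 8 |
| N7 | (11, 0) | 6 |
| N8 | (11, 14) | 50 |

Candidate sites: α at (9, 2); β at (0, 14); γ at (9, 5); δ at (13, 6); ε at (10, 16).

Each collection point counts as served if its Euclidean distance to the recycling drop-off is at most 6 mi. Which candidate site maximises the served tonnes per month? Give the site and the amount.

Coverage radius r = 6 mi; a point is covered iff (Δx)²+(Δy)² ≤ 6² = 36.
  α (9, 2): covers {N7} → 6
  β (0, 14): covers {N1, N5} → 92
  γ (9, 5): covers {N3, N7} → 36
  δ (13, 6): covers {none} → 0
  ε (10, 16): covers {N2, N8} → 300
Maximum coverage at ε: 300 tonnes per month.

ε, covering 300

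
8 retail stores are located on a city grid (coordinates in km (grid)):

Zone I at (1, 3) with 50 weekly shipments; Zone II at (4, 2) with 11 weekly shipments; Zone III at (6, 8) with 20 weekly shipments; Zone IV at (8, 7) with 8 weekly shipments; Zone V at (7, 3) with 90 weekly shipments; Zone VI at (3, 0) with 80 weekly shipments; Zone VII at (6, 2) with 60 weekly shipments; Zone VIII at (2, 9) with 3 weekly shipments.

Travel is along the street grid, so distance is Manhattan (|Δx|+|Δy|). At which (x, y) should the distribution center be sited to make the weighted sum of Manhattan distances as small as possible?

(6, 3)

Manhattan distance separates: Σwᵢ(|x−xᵢ|+|y−yᵢ|) = Σwᵢ|x−xᵢ| + Σwᵢ|y−yᵢ|, so x and y are optimised independently as 1-D weighted medians.
Total weight W = 322; half = 161.
x-coordinate, sorted with cumulative weight:
  x=1 (Zone I, w=50) cum 50
  x=2 (Zone VIII, w=3) cum 53
  x=3 (Zone VI, w=80) cum 133
  x=4 (Zone II, w=11) cum 144
  x=6 (Zone III, w=20) cum 164  ← median
  x=6 (Zone VII, w=60) cum 224
  x=7 (Zone V, w=90) cum 314
  x=8 (Zone IV, w=8) cum 322
⇒ x* = 6
y-coordinate, sorted with cumulative weight:
  y=0 (Zone VI, w=80) cum 80
  y=2 (Zone II, w=11) cum 91
  y=2 (Zone VII, w=60) cum 151
  y=3 (Zone I, w=50) cum 201  ← median
  y=3 (Zone V, w=90) cum 291
  y=7 (Zone IV, w=8) cum 299
  y=8 (Zone III, w=20) cum 319
  y=9 (Zone VIII, w=3) cum 322
⇒ y* = 3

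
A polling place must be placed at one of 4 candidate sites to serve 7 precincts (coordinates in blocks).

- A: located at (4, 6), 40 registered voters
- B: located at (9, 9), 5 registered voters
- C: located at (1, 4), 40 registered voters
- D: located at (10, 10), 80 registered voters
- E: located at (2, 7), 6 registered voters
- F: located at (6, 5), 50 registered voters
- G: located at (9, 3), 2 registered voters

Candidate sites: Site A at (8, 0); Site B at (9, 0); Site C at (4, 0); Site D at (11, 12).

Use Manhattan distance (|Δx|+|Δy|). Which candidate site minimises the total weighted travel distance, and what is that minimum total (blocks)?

Total weighted distance at each candidate:
  Site A (8, 0): total = 2286
  Site B (9, 0): total = 2335
  Site C (4, 0): total = 2290
  Site D (11, 12): total = 2211
Minimum is at Site D with total 2211 blocks.

Site D, total 2211 blocks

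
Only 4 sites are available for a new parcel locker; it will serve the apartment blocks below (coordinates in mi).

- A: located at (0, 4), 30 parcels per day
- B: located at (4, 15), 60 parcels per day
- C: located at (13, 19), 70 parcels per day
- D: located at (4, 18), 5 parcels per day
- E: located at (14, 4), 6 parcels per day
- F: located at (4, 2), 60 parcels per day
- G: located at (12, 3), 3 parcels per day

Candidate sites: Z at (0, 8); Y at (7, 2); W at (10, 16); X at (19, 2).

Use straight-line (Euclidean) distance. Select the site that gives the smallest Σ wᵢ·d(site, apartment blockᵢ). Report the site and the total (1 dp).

W, total 2191.4 mi

Total weighted distance at each candidate:
  Z (0, 8): total = 2408.7
  Y (7, 2): total = 2601.2
  W (10, 16): total = 2191.4
  X (19, 2): total = 4089.2
Minimum is at W with total 2191.4 mi.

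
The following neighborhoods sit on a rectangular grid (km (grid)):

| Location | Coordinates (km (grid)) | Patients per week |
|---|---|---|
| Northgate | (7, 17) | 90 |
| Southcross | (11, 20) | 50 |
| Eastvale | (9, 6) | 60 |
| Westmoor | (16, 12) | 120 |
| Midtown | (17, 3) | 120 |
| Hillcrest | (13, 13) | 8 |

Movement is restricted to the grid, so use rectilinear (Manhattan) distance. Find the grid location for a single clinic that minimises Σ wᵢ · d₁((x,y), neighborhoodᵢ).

(16, 12)

Manhattan distance separates: Σwᵢ(|x−xᵢ|+|y−yᵢ|) = Σwᵢ|x−xᵢ| + Σwᵢ|y−yᵢ|, so x and y are optimised independently as 1-D weighted medians.
Total weight W = 448; half = 224.
x-coordinate, sorted with cumulative weight:
  x=7 (Northgate, w=90) cum 90
  x=9 (Eastvale, w=60) cum 150
  x=11 (Southcross, w=50) cum 200
  x=13 (Hillcrest, w=8) cum 208
  x=16 (Westmoor, w=120) cum 328  ← median
  x=17 (Midtown, w=120) cum 448
⇒ x* = 16
y-coordinate, sorted with cumulative weight:
  y=3 (Midtown, w=120) cum 120
  y=6 (Eastvale, w=60) cum 180
  y=12 (Westmoor, w=120) cum 300  ← median
  y=13 (Hillcrest, w=8) cum 308
  y=17 (Northgate, w=90) cum 398
  y=20 (Southcross, w=50) cum 448
⇒ y* = 12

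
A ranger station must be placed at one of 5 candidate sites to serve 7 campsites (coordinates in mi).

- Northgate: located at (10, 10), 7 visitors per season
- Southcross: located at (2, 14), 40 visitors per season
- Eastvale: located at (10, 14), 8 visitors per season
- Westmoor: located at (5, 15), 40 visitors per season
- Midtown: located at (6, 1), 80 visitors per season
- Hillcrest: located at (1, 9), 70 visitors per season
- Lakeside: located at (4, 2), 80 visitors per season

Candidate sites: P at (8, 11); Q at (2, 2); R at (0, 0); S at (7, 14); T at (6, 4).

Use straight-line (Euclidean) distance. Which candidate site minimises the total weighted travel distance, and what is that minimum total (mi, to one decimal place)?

T, total 1970.5 mi

Total weighted distance at each candidate:
  P (8, 11): total = 2626.2
  Q (2, 2): total = 2193.1
  R (0, 0): total = 2913.0
  S (7, 14): total = 2927.8
  T (6, 4): total = 1970.5
Minimum is at T with total 1970.5 mi.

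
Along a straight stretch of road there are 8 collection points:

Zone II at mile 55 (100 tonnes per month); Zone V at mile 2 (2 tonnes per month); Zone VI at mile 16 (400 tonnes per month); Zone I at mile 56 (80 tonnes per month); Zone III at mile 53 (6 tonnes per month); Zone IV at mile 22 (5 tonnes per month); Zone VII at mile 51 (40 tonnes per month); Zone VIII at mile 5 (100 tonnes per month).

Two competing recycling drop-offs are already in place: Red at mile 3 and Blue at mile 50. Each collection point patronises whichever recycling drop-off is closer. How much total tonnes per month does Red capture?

507

The indifferent point is the midpoint (3+50)/2 = 26.5; collection points left of it (closer to Red at 3) go to Red, those right go to Blue.
  Zone V at 2 (w=2) → Red
  Zone VIII at 5 (w=100) → Red
  Zone VI at 16 (w=400) → Red
  Zone IV at 22 (w=5) → Red
  Zone VII at 51 (w=40) → Blue
  Zone III at 53 (w=6) → Blue
  Zone II at 55 (w=100) → Blue
  Zone I at 56 (w=80) → Blue
Red captures 507; Blue captures 226.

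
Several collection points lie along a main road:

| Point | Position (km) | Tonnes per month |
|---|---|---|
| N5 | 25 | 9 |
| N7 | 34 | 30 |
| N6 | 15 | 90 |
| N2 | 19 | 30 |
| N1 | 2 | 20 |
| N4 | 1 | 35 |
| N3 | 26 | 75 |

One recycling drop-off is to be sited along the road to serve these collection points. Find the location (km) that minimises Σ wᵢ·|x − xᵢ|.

x = 15

For a sum of weighted absolute distances on a line, the optimum is the weighted median (not the mean). Total weight W = 289; half-weight = 144.5.
Sort by position and accumulate weight:
  km 1 (N4, w=35) → cum 35
  km 2 (N1, w=20) → cum 55
  km 15 (N6, w=90) → cum 145  ≥ 144.5 → median here
  km 19 (N2, w=30) → cum 175
  km 25 (N5, w=9) → cum 184
  km 26 (N3, w=75) → cum 259
  km 34 (N7, w=30) → cum 289
Optimal location: km 15.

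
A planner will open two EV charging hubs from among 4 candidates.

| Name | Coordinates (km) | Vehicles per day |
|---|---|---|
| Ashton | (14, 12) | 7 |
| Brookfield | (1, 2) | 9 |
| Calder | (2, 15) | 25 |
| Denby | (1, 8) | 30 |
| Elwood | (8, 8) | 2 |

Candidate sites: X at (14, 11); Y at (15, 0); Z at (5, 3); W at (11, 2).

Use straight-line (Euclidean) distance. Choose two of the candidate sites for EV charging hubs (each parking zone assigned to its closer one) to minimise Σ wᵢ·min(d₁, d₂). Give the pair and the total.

{X, Z}, total 557.1

Evaluate every pair (each demand assigned to the nearer of the two):
  {X, Z}: total = 557.1
  {Z, W}: total = 623.2
  {Y, Z}: total = 634.4
  {X, W}: total = 776.5
  {X, Y}: total = 864.2
  {Y, W}: total = 921.6
Best pair: {X, Z} with total 557.1.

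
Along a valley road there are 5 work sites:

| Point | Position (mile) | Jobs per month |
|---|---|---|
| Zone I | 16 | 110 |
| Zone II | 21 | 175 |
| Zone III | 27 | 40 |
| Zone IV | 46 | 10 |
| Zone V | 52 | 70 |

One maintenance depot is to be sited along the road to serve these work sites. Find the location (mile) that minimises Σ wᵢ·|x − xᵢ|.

x = 21

For a sum of weighted absolute distances on a line, the optimum is the weighted median (not the mean). Total weight W = 405; half-weight = 202.5.
Sort by position and accumulate weight:
  mile 16 (Zone I, w=110) → cum 110
  mile 21 (Zone II, w=175) → cum 285  ≥ 202.5 → median here
  mile 27 (Zone III, w=40) → cum 325
  mile 46 (Zone IV, w=10) → cum 335
  mile 52 (Zone V, w=70) → cum 405
Optimal location: mile 21.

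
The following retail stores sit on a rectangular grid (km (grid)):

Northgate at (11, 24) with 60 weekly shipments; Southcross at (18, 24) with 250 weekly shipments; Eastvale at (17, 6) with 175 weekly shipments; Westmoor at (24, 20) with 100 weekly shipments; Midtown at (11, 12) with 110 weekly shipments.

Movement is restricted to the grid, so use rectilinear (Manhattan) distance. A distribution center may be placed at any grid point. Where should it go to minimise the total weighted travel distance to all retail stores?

(18, 20)

Manhattan distance separates: Σwᵢ(|x−xᵢ|+|y−yᵢ|) = Σwᵢ|x−xᵢ| + Σwᵢ|y−yᵢ|, so x and y are optimised independently as 1-D weighted medians.
Total weight W = 695; half = 347.5.
x-coordinate, sorted with cumulative weight:
  x=11 (Northgate, w=60) cum 60
  x=11 (Midtown, w=110) cum 170
  x=17 (Eastvale, w=175) cum 345
  x=18 (Southcross, w=250) cum 595  ← median
  x=24 (Westmoor, w=100) cum 695
⇒ x* = 18
y-coordinate, sorted with cumulative weight:
  y=6 (Eastvale, w=175) cum 175
  y=12 (Midtown, w=110) cum 285
  y=20 (Westmoor, w=100) cum 385  ← median
  y=24 (Northgate, w=60) cum 445
  y=24 (Southcross, w=250) cum 695
⇒ y* = 20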